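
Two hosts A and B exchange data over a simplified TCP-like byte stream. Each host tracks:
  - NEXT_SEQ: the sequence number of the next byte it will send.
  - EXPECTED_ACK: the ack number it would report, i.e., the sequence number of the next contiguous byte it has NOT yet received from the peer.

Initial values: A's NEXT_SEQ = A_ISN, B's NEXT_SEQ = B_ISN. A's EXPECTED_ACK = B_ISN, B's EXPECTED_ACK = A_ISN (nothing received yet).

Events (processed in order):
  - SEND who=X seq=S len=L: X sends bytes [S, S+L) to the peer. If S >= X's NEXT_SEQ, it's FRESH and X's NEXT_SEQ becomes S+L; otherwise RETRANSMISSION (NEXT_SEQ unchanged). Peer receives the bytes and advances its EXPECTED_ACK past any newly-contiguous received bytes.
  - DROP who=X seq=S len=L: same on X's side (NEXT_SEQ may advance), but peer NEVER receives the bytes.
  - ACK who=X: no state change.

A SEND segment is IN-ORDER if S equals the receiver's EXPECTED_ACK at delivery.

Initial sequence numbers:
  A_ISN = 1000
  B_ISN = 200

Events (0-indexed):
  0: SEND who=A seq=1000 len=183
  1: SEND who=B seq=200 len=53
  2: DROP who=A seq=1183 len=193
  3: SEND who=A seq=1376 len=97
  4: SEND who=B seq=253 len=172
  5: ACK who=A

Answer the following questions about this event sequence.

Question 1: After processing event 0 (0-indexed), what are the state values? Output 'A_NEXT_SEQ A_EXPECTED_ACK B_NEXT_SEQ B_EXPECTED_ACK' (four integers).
After event 0: A_seq=1183 A_ack=200 B_seq=200 B_ack=1183

1183 200 200 1183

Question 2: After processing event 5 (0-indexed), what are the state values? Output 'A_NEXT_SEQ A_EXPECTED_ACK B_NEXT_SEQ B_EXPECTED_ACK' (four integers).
After event 0: A_seq=1183 A_ack=200 B_seq=200 B_ack=1183
After event 1: A_seq=1183 A_ack=253 B_seq=253 B_ack=1183
After event 2: A_seq=1376 A_ack=253 B_seq=253 B_ack=1183
After event 3: A_seq=1473 A_ack=253 B_seq=253 B_ack=1183
After event 4: A_seq=1473 A_ack=425 B_seq=425 B_ack=1183
After event 5: A_seq=1473 A_ack=425 B_seq=425 B_ack=1183

1473 425 425 1183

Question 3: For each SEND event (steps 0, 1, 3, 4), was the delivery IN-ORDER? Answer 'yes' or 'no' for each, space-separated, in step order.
Answer: yes yes no yes

Derivation:
Step 0: SEND seq=1000 -> in-order
Step 1: SEND seq=200 -> in-order
Step 3: SEND seq=1376 -> out-of-order
Step 4: SEND seq=253 -> in-order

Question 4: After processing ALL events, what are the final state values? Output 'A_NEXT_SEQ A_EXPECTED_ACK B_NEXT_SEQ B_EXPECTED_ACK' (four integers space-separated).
After event 0: A_seq=1183 A_ack=200 B_seq=200 B_ack=1183
After event 1: A_seq=1183 A_ack=253 B_seq=253 B_ack=1183
After event 2: A_seq=1376 A_ack=253 B_seq=253 B_ack=1183
After event 3: A_seq=1473 A_ack=253 B_seq=253 B_ack=1183
After event 4: A_seq=1473 A_ack=425 B_seq=425 B_ack=1183
After event 5: A_seq=1473 A_ack=425 B_seq=425 B_ack=1183

Answer: 1473 425 425 1183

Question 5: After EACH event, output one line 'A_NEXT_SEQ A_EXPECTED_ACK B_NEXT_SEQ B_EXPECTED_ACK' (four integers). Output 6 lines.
1183 200 200 1183
1183 253 253 1183
1376 253 253 1183
1473 253 253 1183
1473 425 425 1183
1473 425 425 1183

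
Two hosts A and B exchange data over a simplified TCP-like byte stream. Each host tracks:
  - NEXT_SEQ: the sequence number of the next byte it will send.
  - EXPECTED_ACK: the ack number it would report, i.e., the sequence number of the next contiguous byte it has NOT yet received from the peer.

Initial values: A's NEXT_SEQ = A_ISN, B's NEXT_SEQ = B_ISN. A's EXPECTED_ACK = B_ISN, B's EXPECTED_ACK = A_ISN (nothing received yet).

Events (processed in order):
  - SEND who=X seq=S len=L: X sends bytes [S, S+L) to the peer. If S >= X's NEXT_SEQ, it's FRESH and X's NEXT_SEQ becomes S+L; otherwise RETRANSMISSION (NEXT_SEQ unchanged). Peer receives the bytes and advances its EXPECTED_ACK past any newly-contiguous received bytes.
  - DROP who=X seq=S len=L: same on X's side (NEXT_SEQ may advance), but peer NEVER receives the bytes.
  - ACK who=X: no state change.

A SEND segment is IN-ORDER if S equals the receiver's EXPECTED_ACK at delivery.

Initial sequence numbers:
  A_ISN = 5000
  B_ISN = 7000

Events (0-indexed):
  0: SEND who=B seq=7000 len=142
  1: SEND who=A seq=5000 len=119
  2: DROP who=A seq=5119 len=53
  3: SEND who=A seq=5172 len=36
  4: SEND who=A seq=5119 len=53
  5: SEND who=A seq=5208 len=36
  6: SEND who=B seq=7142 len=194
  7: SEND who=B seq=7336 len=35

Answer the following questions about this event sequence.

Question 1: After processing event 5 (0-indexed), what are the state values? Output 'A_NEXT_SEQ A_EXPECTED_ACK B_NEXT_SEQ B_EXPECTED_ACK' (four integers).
After event 0: A_seq=5000 A_ack=7142 B_seq=7142 B_ack=5000
After event 1: A_seq=5119 A_ack=7142 B_seq=7142 B_ack=5119
After event 2: A_seq=5172 A_ack=7142 B_seq=7142 B_ack=5119
After event 3: A_seq=5208 A_ack=7142 B_seq=7142 B_ack=5119
After event 4: A_seq=5208 A_ack=7142 B_seq=7142 B_ack=5208
After event 5: A_seq=5244 A_ack=7142 B_seq=7142 B_ack=5244

5244 7142 7142 5244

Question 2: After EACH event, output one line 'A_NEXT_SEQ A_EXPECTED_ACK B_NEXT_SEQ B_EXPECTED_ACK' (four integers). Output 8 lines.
5000 7142 7142 5000
5119 7142 7142 5119
5172 7142 7142 5119
5208 7142 7142 5119
5208 7142 7142 5208
5244 7142 7142 5244
5244 7336 7336 5244
5244 7371 7371 5244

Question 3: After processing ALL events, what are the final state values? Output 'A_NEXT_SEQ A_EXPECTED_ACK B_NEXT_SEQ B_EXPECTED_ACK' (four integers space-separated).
Answer: 5244 7371 7371 5244

Derivation:
After event 0: A_seq=5000 A_ack=7142 B_seq=7142 B_ack=5000
After event 1: A_seq=5119 A_ack=7142 B_seq=7142 B_ack=5119
After event 2: A_seq=5172 A_ack=7142 B_seq=7142 B_ack=5119
After event 3: A_seq=5208 A_ack=7142 B_seq=7142 B_ack=5119
After event 4: A_seq=5208 A_ack=7142 B_seq=7142 B_ack=5208
After event 5: A_seq=5244 A_ack=7142 B_seq=7142 B_ack=5244
After event 6: A_seq=5244 A_ack=7336 B_seq=7336 B_ack=5244
After event 7: A_seq=5244 A_ack=7371 B_seq=7371 B_ack=5244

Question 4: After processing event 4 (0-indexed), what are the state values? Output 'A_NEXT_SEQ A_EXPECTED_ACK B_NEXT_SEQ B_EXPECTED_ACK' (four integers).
After event 0: A_seq=5000 A_ack=7142 B_seq=7142 B_ack=5000
After event 1: A_seq=5119 A_ack=7142 B_seq=7142 B_ack=5119
After event 2: A_seq=5172 A_ack=7142 B_seq=7142 B_ack=5119
After event 3: A_seq=5208 A_ack=7142 B_seq=7142 B_ack=5119
After event 4: A_seq=5208 A_ack=7142 B_seq=7142 B_ack=5208

5208 7142 7142 5208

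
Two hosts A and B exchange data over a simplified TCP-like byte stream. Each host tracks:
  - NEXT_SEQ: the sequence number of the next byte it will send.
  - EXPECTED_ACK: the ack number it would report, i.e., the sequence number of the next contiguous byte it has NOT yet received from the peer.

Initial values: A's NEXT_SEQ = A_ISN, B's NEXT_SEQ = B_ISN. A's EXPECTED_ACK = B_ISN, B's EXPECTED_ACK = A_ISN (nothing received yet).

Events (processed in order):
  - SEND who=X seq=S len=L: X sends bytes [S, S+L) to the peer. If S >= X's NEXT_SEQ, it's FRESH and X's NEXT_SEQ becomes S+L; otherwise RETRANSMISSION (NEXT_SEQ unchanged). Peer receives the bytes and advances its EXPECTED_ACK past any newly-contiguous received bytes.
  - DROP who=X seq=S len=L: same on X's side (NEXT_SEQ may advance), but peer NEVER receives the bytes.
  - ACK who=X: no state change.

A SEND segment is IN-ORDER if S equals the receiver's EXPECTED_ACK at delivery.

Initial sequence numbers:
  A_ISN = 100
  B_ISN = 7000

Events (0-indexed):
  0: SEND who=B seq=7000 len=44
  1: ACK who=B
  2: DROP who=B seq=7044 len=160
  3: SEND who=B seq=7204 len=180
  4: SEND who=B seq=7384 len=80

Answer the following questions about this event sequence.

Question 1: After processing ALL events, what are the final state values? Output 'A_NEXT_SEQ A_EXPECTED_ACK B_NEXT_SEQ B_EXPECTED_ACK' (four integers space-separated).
After event 0: A_seq=100 A_ack=7044 B_seq=7044 B_ack=100
After event 1: A_seq=100 A_ack=7044 B_seq=7044 B_ack=100
After event 2: A_seq=100 A_ack=7044 B_seq=7204 B_ack=100
After event 3: A_seq=100 A_ack=7044 B_seq=7384 B_ack=100
After event 4: A_seq=100 A_ack=7044 B_seq=7464 B_ack=100

Answer: 100 7044 7464 100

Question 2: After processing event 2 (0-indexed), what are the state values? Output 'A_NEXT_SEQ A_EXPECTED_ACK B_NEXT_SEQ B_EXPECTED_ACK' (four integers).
After event 0: A_seq=100 A_ack=7044 B_seq=7044 B_ack=100
After event 1: A_seq=100 A_ack=7044 B_seq=7044 B_ack=100
After event 2: A_seq=100 A_ack=7044 B_seq=7204 B_ack=100

100 7044 7204 100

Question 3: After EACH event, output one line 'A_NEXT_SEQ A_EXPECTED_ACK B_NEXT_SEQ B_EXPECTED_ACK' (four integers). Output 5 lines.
100 7044 7044 100
100 7044 7044 100
100 7044 7204 100
100 7044 7384 100
100 7044 7464 100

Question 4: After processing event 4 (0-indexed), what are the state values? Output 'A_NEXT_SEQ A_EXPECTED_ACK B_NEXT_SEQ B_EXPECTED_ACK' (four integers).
After event 0: A_seq=100 A_ack=7044 B_seq=7044 B_ack=100
After event 1: A_seq=100 A_ack=7044 B_seq=7044 B_ack=100
After event 2: A_seq=100 A_ack=7044 B_seq=7204 B_ack=100
After event 3: A_seq=100 A_ack=7044 B_seq=7384 B_ack=100
After event 4: A_seq=100 A_ack=7044 B_seq=7464 B_ack=100

100 7044 7464 100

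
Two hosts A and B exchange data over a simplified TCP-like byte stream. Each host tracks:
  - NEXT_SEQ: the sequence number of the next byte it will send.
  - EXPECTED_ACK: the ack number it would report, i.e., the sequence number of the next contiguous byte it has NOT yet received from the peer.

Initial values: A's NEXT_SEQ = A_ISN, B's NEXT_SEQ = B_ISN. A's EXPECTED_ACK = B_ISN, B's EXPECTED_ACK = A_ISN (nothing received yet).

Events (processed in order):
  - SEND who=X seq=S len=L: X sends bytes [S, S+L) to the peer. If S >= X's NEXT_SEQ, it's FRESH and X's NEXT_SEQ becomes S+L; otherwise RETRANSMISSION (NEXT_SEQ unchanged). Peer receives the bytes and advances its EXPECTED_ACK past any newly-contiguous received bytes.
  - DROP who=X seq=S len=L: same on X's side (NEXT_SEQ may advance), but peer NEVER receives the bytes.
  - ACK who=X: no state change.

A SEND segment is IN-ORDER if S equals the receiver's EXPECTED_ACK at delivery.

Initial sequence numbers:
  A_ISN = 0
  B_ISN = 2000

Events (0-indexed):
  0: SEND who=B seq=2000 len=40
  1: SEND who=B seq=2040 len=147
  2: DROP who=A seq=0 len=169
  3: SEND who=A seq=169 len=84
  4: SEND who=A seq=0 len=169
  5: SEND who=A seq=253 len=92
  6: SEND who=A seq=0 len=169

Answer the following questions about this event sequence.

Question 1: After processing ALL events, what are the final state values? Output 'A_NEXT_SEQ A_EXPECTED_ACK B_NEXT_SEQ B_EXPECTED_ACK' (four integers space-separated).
After event 0: A_seq=0 A_ack=2040 B_seq=2040 B_ack=0
After event 1: A_seq=0 A_ack=2187 B_seq=2187 B_ack=0
After event 2: A_seq=169 A_ack=2187 B_seq=2187 B_ack=0
After event 3: A_seq=253 A_ack=2187 B_seq=2187 B_ack=0
After event 4: A_seq=253 A_ack=2187 B_seq=2187 B_ack=253
After event 5: A_seq=345 A_ack=2187 B_seq=2187 B_ack=345
After event 6: A_seq=345 A_ack=2187 B_seq=2187 B_ack=345

Answer: 345 2187 2187 345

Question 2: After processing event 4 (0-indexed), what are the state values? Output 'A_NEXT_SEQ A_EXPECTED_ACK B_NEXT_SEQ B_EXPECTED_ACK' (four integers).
After event 0: A_seq=0 A_ack=2040 B_seq=2040 B_ack=0
After event 1: A_seq=0 A_ack=2187 B_seq=2187 B_ack=0
After event 2: A_seq=169 A_ack=2187 B_seq=2187 B_ack=0
After event 3: A_seq=253 A_ack=2187 B_seq=2187 B_ack=0
After event 4: A_seq=253 A_ack=2187 B_seq=2187 B_ack=253

253 2187 2187 253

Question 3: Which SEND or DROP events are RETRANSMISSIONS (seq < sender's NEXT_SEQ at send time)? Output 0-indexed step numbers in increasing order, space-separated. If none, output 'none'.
Step 0: SEND seq=2000 -> fresh
Step 1: SEND seq=2040 -> fresh
Step 2: DROP seq=0 -> fresh
Step 3: SEND seq=169 -> fresh
Step 4: SEND seq=0 -> retransmit
Step 5: SEND seq=253 -> fresh
Step 6: SEND seq=0 -> retransmit

Answer: 4 6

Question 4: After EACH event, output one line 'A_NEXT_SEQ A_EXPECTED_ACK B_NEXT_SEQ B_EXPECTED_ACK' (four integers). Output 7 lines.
0 2040 2040 0
0 2187 2187 0
169 2187 2187 0
253 2187 2187 0
253 2187 2187 253
345 2187 2187 345
345 2187 2187 345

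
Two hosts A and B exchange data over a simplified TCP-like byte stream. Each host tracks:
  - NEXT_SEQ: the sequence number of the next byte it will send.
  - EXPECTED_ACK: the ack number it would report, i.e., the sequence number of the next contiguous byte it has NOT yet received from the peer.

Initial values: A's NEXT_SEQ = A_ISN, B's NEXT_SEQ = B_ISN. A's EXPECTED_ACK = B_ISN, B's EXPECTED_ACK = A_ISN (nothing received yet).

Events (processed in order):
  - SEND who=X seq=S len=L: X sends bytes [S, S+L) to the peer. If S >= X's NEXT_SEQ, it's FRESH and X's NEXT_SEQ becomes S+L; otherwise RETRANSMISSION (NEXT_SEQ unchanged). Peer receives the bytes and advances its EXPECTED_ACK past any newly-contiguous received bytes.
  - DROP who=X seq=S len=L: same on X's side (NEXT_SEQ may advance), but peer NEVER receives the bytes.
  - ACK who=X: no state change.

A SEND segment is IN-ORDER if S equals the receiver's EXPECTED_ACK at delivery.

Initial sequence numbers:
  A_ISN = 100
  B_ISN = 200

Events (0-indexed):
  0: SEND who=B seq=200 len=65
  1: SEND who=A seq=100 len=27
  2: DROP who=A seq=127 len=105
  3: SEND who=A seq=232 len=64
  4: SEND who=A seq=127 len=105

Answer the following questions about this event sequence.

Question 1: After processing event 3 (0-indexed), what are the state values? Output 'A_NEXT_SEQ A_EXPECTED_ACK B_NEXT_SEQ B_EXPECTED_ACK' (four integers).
After event 0: A_seq=100 A_ack=265 B_seq=265 B_ack=100
After event 1: A_seq=127 A_ack=265 B_seq=265 B_ack=127
After event 2: A_seq=232 A_ack=265 B_seq=265 B_ack=127
After event 3: A_seq=296 A_ack=265 B_seq=265 B_ack=127

296 265 265 127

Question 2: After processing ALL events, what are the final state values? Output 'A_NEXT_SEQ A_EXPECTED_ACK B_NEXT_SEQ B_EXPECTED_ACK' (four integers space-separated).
After event 0: A_seq=100 A_ack=265 B_seq=265 B_ack=100
After event 1: A_seq=127 A_ack=265 B_seq=265 B_ack=127
After event 2: A_seq=232 A_ack=265 B_seq=265 B_ack=127
After event 3: A_seq=296 A_ack=265 B_seq=265 B_ack=127
After event 4: A_seq=296 A_ack=265 B_seq=265 B_ack=296

Answer: 296 265 265 296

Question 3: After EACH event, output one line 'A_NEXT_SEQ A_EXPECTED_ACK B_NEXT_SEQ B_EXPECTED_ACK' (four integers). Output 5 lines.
100 265 265 100
127 265 265 127
232 265 265 127
296 265 265 127
296 265 265 296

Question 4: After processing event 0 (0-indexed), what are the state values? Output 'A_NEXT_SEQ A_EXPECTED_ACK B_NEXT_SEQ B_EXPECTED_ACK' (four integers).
After event 0: A_seq=100 A_ack=265 B_seq=265 B_ack=100

100 265 265 100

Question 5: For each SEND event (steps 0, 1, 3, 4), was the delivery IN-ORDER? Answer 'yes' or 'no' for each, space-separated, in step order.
Answer: yes yes no yes

Derivation:
Step 0: SEND seq=200 -> in-order
Step 1: SEND seq=100 -> in-order
Step 3: SEND seq=232 -> out-of-order
Step 4: SEND seq=127 -> in-order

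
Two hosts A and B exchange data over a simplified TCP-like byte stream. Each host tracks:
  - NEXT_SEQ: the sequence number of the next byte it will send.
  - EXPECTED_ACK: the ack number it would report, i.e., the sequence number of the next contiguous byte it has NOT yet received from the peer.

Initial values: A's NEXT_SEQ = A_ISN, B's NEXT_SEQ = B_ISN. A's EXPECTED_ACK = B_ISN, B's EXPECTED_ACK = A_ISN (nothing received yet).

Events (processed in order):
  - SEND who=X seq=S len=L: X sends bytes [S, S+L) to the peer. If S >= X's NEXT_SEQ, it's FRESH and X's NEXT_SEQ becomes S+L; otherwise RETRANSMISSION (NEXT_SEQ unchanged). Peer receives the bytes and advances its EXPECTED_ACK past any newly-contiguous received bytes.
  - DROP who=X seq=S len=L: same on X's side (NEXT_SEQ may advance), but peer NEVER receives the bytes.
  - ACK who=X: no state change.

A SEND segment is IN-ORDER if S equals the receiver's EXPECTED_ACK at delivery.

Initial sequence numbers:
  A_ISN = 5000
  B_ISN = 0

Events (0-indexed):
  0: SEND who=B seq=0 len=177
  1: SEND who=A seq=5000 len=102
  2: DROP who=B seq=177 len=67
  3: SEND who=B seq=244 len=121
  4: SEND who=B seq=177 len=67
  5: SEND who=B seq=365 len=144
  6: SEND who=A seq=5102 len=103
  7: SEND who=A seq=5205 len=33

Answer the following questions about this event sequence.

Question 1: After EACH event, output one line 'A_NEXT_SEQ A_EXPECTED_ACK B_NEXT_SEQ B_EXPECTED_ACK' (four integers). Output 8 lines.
5000 177 177 5000
5102 177 177 5102
5102 177 244 5102
5102 177 365 5102
5102 365 365 5102
5102 509 509 5102
5205 509 509 5205
5238 509 509 5238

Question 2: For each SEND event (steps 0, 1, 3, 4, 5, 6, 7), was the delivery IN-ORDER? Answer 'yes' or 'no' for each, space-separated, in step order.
Step 0: SEND seq=0 -> in-order
Step 1: SEND seq=5000 -> in-order
Step 3: SEND seq=244 -> out-of-order
Step 4: SEND seq=177 -> in-order
Step 5: SEND seq=365 -> in-order
Step 6: SEND seq=5102 -> in-order
Step 7: SEND seq=5205 -> in-order

Answer: yes yes no yes yes yes yes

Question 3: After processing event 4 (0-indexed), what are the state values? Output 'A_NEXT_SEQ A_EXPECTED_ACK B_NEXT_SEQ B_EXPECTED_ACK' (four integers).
After event 0: A_seq=5000 A_ack=177 B_seq=177 B_ack=5000
After event 1: A_seq=5102 A_ack=177 B_seq=177 B_ack=5102
After event 2: A_seq=5102 A_ack=177 B_seq=244 B_ack=5102
After event 3: A_seq=5102 A_ack=177 B_seq=365 B_ack=5102
After event 4: A_seq=5102 A_ack=365 B_seq=365 B_ack=5102

5102 365 365 5102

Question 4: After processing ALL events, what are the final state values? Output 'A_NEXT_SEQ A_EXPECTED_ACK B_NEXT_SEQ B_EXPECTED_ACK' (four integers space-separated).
After event 0: A_seq=5000 A_ack=177 B_seq=177 B_ack=5000
After event 1: A_seq=5102 A_ack=177 B_seq=177 B_ack=5102
After event 2: A_seq=5102 A_ack=177 B_seq=244 B_ack=5102
After event 3: A_seq=5102 A_ack=177 B_seq=365 B_ack=5102
After event 4: A_seq=5102 A_ack=365 B_seq=365 B_ack=5102
After event 5: A_seq=5102 A_ack=509 B_seq=509 B_ack=5102
After event 6: A_seq=5205 A_ack=509 B_seq=509 B_ack=5205
After event 7: A_seq=5238 A_ack=509 B_seq=509 B_ack=5238

Answer: 5238 509 509 5238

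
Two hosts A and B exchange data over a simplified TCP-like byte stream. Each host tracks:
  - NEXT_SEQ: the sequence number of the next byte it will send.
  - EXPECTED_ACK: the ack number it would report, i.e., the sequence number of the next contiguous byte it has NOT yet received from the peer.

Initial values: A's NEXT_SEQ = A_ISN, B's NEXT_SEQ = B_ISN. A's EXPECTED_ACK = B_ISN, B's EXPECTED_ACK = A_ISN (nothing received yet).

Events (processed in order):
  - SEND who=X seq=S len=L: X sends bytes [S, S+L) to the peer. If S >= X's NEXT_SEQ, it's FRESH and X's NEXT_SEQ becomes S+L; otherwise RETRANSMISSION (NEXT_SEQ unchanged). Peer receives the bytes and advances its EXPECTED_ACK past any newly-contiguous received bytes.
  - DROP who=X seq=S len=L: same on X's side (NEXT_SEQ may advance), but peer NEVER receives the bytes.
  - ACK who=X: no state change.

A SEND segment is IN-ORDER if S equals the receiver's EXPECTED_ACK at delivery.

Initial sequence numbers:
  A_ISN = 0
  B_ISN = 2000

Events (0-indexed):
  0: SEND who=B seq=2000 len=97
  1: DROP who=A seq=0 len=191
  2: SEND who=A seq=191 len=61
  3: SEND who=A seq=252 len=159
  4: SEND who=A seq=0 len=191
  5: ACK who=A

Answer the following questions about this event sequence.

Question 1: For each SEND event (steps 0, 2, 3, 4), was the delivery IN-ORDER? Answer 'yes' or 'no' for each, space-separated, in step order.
Step 0: SEND seq=2000 -> in-order
Step 2: SEND seq=191 -> out-of-order
Step 3: SEND seq=252 -> out-of-order
Step 4: SEND seq=0 -> in-order

Answer: yes no no yes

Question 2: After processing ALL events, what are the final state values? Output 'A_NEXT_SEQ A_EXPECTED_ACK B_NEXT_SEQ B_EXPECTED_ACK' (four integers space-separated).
After event 0: A_seq=0 A_ack=2097 B_seq=2097 B_ack=0
After event 1: A_seq=191 A_ack=2097 B_seq=2097 B_ack=0
After event 2: A_seq=252 A_ack=2097 B_seq=2097 B_ack=0
After event 3: A_seq=411 A_ack=2097 B_seq=2097 B_ack=0
After event 4: A_seq=411 A_ack=2097 B_seq=2097 B_ack=411
After event 5: A_seq=411 A_ack=2097 B_seq=2097 B_ack=411

Answer: 411 2097 2097 411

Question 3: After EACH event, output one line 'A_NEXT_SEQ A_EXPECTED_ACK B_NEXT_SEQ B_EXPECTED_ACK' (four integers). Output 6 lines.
0 2097 2097 0
191 2097 2097 0
252 2097 2097 0
411 2097 2097 0
411 2097 2097 411
411 2097 2097 411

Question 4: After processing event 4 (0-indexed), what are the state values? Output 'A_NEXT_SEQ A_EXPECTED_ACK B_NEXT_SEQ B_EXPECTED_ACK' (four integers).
After event 0: A_seq=0 A_ack=2097 B_seq=2097 B_ack=0
After event 1: A_seq=191 A_ack=2097 B_seq=2097 B_ack=0
After event 2: A_seq=252 A_ack=2097 B_seq=2097 B_ack=0
After event 3: A_seq=411 A_ack=2097 B_seq=2097 B_ack=0
After event 4: A_seq=411 A_ack=2097 B_seq=2097 B_ack=411

411 2097 2097 411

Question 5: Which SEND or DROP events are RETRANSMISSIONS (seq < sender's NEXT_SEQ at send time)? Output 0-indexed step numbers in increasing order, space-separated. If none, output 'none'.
Step 0: SEND seq=2000 -> fresh
Step 1: DROP seq=0 -> fresh
Step 2: SEND seq=191 -> fresh
Step 3: SEND seq=252 -> fresh
Step 4: SEND seq=0 -> retransmit

Answer: 4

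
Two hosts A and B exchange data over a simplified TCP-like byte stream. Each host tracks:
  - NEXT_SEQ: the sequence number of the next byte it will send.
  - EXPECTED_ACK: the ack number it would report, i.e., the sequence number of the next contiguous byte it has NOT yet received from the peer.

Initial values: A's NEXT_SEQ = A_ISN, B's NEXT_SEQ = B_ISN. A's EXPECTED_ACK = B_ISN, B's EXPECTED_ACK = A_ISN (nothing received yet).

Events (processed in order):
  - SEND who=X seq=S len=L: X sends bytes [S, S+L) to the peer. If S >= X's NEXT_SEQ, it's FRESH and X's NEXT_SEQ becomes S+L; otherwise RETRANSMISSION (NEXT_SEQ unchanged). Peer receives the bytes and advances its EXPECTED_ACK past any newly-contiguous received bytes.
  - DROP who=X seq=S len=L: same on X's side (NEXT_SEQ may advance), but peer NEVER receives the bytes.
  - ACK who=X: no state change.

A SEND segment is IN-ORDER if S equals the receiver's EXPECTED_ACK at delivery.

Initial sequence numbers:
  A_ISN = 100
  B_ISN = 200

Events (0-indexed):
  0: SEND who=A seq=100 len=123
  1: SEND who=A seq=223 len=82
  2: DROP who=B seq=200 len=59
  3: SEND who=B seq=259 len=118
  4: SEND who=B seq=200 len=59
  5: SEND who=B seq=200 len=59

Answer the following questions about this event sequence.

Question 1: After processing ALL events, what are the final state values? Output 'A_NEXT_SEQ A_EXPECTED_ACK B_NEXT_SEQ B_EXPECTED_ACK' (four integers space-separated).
Answer: 305 377 377 305

Derivation:
After event 0: A_seq=223 A_ack=200 B_seq=200 B_ack=223
After event 1: A_seq=305 A_ack=200 B_seq=200 B_ack=305
After event 2: A_seq=305 A_ack=200 B_seq=259 B_ack=305
After event 3: A_seq=305 A_ack=200 B_seq=377 B_ack=305
After event 4: A_seq=305 A_ack=377 B_seq=377 B_ack=305
After event 5: A_seq=305 A_ack=377 B_seq=377 B_ack=305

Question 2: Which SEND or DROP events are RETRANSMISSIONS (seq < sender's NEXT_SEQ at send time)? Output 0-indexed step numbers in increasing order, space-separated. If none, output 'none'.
Step 0: SEND seq=100 -> fresh
Step 1: SEND seq=223 -> fresh
Step 2: DROP seq=200 -> fresh
Step 3: SEND seq=259 -> fresh
Step 4: SEND seq=200 -> retransmit
Step 5: SEND seq=200 -> retransmit

Answer: 4 5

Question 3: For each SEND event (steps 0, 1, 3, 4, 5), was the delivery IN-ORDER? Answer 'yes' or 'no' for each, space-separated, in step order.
Step 0: SEND seq=100 -> in-order
Step 1: SEND seq=223 -> in-order
Step 3: SEND seq=259 -> out-of-order
Step 4: SEND seq=200 -> in-order
Step 5: SEND seq=200 -> out-of-order

Answer: yes yes no yes no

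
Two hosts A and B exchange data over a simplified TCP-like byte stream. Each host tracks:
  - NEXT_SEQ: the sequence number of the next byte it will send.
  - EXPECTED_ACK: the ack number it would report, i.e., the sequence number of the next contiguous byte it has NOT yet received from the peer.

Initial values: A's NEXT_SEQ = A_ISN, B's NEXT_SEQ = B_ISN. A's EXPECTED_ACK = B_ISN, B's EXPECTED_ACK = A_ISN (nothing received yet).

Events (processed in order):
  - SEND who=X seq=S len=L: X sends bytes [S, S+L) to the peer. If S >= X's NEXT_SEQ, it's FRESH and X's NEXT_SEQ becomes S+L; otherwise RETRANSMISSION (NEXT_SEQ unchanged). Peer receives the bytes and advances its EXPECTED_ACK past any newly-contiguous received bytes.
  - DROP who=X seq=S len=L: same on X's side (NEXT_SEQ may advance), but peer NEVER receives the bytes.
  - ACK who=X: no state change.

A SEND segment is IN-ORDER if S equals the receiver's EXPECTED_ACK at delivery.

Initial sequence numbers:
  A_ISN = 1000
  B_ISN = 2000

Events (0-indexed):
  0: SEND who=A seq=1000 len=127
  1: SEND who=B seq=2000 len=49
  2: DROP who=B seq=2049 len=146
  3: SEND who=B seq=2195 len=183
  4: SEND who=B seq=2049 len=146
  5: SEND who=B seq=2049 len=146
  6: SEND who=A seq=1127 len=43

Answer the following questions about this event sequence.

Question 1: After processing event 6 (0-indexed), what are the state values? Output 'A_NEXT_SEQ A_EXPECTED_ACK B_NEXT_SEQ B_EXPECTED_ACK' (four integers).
After event 0: A_seq=1127 A_ack=2000 B_seq=2000 B_ack=1127
After event 1: A_seq=1127 A_ack=2049 B_seq=2049 B_ack=1127
After event 2: A_seq=1127 A_ack=2049 B_seq=2195 B_ack=1127
After event 3: A_seq=1127 A_ack=2049 B_seq=2378 B_ack=1127
After event 4: A_seq=1127 A_ack=2378 B_seq=2378 B_ack=1127
After event 5: A_seq=1127 A_ack=2378 B_seq=2378 B_ack=1127
After event 6: A_seq=1170 A_ack=2378 B_seq=2378 B_ack=1170

1170 2378 2378 1170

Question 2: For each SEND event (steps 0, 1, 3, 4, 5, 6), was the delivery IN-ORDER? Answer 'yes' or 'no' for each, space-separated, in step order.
Step 0: SEND seq=1000 -> in-order
Step 1: SEND seq=2000 -> in-order
Step 3: SEND seq=2195 -> out-of-order
Step 4: SEND seq=2049 -> in-order
Step 5: SEND seq=2049 -> out-of-order
Step 6: SEND seq=1127 -> in-order

Answer: yes yes no yes no yes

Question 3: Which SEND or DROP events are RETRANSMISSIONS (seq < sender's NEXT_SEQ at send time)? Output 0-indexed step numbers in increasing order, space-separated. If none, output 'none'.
Step 0: SEND seq=1000 -> fresh
Step 1: SEND seq=2000 -> fresh
Step 2: DROP seq=2049 -> fresh
Step 3: SEND seq=2195 -> fresh
Step 4: SEND seq=2049 -> retransmit
Step 5: SEND seq=2049 -> retransmit
Step 6: SEND seq=1127 -> fresh

Answer: 4 5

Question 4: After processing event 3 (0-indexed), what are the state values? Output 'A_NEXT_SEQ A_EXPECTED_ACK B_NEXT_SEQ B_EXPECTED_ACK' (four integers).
After event 0: A_seq=1127 A_ack=2000 B_seq=2000 B_ack=1127
After event 1: A_seq=1127 A_ack=2049 B_seq=2049 B_ack=1127
After event 2: A_seq=1127 A_ack=2049 B_seq=2195 B_ack=1127
After event 3: A_seq=1127 A_ack=2049 B_seq=2378 B_ack=1127

1127 2049 2378 1127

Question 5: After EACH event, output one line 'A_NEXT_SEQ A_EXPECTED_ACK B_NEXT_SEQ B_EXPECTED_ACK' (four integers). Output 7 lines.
1127 2000 2000 1127
1127 2049 2049 1127
1127 2049 2195 1127
1127 2049 2378 1127
1127 2378 2378 1127
1127 2378 2378 1127
1170 2378 2378 1170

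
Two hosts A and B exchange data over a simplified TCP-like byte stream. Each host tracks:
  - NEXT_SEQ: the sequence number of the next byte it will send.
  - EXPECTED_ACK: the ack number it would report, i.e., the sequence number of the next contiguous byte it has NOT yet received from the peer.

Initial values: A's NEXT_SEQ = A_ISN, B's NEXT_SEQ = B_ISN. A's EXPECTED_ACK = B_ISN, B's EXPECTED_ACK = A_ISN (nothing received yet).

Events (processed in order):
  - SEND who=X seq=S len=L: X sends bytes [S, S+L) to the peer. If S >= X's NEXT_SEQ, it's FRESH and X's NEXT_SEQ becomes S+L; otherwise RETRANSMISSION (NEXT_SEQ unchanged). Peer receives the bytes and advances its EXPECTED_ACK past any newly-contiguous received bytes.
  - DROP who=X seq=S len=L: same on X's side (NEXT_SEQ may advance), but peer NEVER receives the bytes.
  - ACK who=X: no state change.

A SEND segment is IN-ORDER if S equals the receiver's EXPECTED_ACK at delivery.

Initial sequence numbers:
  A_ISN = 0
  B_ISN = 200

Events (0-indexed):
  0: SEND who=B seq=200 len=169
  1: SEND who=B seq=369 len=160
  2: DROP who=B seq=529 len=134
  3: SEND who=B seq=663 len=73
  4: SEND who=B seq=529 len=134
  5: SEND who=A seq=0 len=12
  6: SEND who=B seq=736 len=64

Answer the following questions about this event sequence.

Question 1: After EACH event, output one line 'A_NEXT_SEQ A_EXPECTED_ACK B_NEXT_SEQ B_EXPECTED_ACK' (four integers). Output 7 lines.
0 369 369 0
0 529 529 0
0 529 663 0
0 529 736 0
0 736 736 0
12 736 736 12
12 800 800 12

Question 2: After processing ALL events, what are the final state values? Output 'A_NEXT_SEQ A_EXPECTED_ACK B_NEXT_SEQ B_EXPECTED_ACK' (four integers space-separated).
Answer: 12 800 800 12

Derivation:
After event 0: A_seq=0 A_ack=369 B_seq=369 B_ack=0
After event 1: A_seq=0 A_ack=529 B_seq=529 B_ack=0
After event 2: A_seq=0 A_ack=529 B_seq=663 B_ack=0
After event 3: A_seq=0 A_ack=529 B_seq=736 B_ack=0
After event 4: A_seq=0 A_ack=736 B_seq=736 B_ack=0
After event 5: A_seq=12 A_ack=736 B_seq=736 B_ack=12
After event 6: A_seq=12 A_ack=800 B_seq=800 B_ack=12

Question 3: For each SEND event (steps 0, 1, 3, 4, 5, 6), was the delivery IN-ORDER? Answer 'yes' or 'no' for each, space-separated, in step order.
Step 0: SEND seq=200 -> in-order
Step 1: SEND seq=369 -> in-order
Step 3: SEND seq=663 -> out-of-order
Step 4: SEND seq=529 -> in-order
Step 5: SEND seq=0 -> in-order
Step 6: SEND seq=736 -> in-order

Answer: yes yes no yes yes yes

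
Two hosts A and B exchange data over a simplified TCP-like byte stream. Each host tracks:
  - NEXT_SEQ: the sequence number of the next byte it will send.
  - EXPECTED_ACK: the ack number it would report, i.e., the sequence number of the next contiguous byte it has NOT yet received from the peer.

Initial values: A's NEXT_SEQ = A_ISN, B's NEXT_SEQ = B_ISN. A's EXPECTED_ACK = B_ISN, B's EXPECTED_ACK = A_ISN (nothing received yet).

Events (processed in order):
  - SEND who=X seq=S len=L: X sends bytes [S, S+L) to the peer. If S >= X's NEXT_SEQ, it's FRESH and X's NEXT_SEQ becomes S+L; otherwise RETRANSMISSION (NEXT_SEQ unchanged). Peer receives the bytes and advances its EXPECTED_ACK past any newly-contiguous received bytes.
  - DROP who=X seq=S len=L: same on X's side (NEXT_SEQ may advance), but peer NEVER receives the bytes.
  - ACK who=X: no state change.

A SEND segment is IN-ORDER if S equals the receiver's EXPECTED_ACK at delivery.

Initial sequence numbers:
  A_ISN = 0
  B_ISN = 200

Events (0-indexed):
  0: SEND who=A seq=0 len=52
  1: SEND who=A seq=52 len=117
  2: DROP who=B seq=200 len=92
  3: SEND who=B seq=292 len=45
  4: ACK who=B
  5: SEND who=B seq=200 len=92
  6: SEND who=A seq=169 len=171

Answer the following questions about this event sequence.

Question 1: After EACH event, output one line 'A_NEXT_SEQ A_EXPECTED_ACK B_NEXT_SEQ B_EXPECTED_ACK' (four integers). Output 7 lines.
52 200 200 52
169 200 200 169
169 200 292 169
169 200 337 169
169 200 337 169
169 337 337 169
340 337 337 340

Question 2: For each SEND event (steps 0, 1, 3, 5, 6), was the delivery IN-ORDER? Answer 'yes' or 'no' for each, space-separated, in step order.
Answer: yes yes no yes yes

Derivation:
Step 0: SEND seq=0 -> in-order
Step 1: SEND seq=52 -> in-order
Step 3: SEND seq=292 -> out-of-order
Step 5: SEND seq=200 -> in-order
Step 6: SEND seq=169 -> in-order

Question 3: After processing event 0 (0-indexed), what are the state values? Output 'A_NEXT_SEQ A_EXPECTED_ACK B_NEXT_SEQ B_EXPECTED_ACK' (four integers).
After event 0: A_seq=52 A_ack=200 B_seq=200 B_ack=52

52 200 200 52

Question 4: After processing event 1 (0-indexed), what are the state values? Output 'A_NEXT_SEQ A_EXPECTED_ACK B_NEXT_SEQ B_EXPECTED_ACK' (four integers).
After event 0: A_seq=52 A_ack=200 B_seq=200 B_ack=52
After event 1: A_seq=169 A_ack=200 B_seq=200 B_ack=169

169 200 200 169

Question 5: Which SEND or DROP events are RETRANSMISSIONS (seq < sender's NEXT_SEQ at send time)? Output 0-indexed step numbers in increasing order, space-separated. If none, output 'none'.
Step 0: SEND seq=0 -> fresh
Step 1: SEND seq=52 -> fresh
Step 2: DROP seq=200 -> fresh
Step 3: SEND seq=292 -> fresh
Step 5: SEND seq=200 -> retransmit
Step 6: SEND seq=169 -> fresh

Answer: 5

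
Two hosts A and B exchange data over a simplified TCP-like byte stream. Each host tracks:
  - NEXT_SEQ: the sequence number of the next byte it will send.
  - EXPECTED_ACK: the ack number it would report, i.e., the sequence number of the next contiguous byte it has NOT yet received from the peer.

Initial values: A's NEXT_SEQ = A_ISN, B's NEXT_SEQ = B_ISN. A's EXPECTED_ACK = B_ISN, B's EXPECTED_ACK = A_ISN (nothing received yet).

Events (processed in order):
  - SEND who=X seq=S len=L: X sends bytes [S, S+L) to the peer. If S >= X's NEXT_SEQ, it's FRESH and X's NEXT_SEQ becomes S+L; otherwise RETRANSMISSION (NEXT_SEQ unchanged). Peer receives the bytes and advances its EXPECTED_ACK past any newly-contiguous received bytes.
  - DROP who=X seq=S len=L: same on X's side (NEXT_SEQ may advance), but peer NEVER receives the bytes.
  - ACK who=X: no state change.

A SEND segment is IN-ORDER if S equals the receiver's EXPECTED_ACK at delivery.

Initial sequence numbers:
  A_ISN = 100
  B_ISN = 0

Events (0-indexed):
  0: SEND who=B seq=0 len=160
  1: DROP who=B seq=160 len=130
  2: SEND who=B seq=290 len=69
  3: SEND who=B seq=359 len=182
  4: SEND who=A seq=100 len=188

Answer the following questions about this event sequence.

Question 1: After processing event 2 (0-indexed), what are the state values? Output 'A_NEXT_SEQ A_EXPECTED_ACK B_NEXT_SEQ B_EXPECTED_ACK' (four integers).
After event 0: A_seq=100 A_ack=160 B_seq=160 B_ack=100
After event 1: A_seq=100 A_ack=160 B_seq=290 B_ack=100
After event 2: A_seq=100 A_ack=160 B_seq=359 B_ack=100

100 160 359 100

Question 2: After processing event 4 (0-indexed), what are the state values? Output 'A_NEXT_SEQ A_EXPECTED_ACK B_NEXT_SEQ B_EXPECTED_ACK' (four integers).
After event 0: A_seq=100 A_ack=160 B_seq=160 B_ack=100
After event 1: A_seq=100 A_ack=160 B_seq=290 B_ack=100
After event 2: A_seq=100 A_ack=160 B_seq=359 B_ack=100
After event 3: A_seq=100 A_ack=160 B_seq=541 B_ack=100
After event 4: A_seq=288 A_ack=160 B_seq=541 B_ack=288

288 160 541 288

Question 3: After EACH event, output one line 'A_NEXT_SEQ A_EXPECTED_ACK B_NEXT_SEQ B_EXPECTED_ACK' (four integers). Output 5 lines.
100 160 160 100
100 160 290 100
100 160 359 100
100 160 541 100
288 160 541 288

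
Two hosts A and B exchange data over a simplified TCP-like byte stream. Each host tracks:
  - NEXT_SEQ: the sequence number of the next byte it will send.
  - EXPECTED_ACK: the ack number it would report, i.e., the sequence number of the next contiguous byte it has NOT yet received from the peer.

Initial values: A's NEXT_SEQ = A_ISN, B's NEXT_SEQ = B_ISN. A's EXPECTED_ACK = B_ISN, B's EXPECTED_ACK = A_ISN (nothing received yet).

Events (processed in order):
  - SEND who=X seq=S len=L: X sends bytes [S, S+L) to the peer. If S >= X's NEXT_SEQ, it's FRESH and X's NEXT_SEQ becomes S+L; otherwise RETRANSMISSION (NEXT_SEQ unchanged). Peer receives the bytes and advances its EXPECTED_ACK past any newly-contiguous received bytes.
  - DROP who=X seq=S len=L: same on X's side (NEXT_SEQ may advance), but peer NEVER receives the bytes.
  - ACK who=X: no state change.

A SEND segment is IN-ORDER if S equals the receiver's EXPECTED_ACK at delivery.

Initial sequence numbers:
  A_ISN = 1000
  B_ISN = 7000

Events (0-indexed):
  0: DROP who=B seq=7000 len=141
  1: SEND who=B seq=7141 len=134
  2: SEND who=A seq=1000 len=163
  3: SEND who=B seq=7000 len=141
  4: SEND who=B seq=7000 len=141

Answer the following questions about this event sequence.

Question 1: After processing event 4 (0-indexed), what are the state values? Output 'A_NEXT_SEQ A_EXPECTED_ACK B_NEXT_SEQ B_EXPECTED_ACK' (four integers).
After event 0: A_seq=1000 A_ack=7000 B_seq=7141 B_ack=1000
After event 1: A_seq=1000 A_ack=7000 B_seq=7275 B_ack=1000
After event 2: A_seq=1163 A_ack=7000 B_seq=7275 B_ack=1163
After event 3: A_seq=1163 A_ack=7275 B_seq=7275 B_ack=1163
After event 4: A_seq=1163 A_ack=7275 B_seq=7275 B_ack=1163

1163 7275 7275 1163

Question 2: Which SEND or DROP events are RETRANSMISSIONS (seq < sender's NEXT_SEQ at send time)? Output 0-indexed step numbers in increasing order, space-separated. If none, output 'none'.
Step 0: DROP seq=7000 -> fresh
Step 1: SEND seq=7141 -> fresh
Step 2: SEND seq=1000 -> fresh
Step 3: SEND seq=7000 -> retransmit
Step 4: SEND seq=7000 -> retransmit

Answer: 3 4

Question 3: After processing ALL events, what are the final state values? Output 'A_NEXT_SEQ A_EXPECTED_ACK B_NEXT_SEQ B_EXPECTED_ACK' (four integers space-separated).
After event 0: A_seq=1000 A_ack=7000 B_seq=7141 B_ack=1000
After event 1: A_seq=1000 A_ack=7000 B_seq=7275 B_ack=1000
After event 2: A_seq=1163 A_ack=7000 B_seq=7275 B_ack=1163
After event 3: A_seq=1163 A_ack=7275 B_seq=7275 B_ack=1163
After event 4: A_seq=1163 A_ack=7275 B_seq=7275 B_ack=1163

Answer: 1163 7275 7275 1163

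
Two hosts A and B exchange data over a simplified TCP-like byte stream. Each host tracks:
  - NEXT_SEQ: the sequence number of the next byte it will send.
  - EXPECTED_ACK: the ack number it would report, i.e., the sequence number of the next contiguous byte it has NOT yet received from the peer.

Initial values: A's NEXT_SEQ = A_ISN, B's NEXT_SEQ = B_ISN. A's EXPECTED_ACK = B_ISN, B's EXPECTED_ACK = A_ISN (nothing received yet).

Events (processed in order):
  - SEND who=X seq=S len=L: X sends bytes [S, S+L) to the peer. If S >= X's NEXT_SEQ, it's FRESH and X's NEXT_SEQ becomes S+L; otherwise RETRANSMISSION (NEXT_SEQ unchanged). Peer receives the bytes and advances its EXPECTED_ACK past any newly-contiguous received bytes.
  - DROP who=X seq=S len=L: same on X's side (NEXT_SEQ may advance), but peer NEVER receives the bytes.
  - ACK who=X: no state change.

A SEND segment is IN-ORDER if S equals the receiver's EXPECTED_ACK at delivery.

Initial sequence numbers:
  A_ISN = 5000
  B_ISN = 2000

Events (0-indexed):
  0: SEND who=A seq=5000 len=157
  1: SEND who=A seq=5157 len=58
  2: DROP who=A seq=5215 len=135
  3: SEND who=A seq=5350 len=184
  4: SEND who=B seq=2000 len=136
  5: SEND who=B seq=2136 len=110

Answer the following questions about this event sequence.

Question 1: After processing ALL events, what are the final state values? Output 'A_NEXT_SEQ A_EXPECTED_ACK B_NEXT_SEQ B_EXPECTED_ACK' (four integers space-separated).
After event 0: A_seq=5157 A_ack=2000 B_seq=2000 B_ack=5157
After event 1: A_seq=5215 A_ack=2000 B_seq=2000 B_ack=5215
After event 2: A_seq=5350 A_ack=2000 B_seq=2000 B_ack=5215
After event 3: A_seq=5534 A_ack=2000 B_seq=2000 B_ack=5215
After event 4: A_seq=5534 A_ack=2136 B_seq=2136 B_ack=5215
After event 5: A_seq=5534 A_ack=2246 B_seq=2246 B_ack=5215

Answer: 5534 2246 2246 5215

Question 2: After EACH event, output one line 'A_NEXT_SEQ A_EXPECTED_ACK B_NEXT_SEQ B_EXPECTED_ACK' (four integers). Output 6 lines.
5157 2000 2000 5157
5215 2000 2000 5215
5350 2000 2000 5215
5534 2000 2000 5215
5534 2136 2136 5215
5534 2246 2246 5215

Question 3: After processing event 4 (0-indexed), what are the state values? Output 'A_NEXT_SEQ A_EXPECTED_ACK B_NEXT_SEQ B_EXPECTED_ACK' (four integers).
After event 0: A_seq=5157 A_ack=2000 B_seq=2000 B_ack=5157
After event 1: A_seq=5215 A_ack=2000 B_seq=2000 B_ack=5215
After event 2: A_seq=5350 A_ack=2000 B_seq=2000 B_ack=5215
After event 3: A_seq=5534 A_ack=2000 B_seq=2000 B_ack=5215
After event 4: A_seq=5534 A_ack=2136 B_seq=2136 B_ack=5215

5534 2136 2136 5215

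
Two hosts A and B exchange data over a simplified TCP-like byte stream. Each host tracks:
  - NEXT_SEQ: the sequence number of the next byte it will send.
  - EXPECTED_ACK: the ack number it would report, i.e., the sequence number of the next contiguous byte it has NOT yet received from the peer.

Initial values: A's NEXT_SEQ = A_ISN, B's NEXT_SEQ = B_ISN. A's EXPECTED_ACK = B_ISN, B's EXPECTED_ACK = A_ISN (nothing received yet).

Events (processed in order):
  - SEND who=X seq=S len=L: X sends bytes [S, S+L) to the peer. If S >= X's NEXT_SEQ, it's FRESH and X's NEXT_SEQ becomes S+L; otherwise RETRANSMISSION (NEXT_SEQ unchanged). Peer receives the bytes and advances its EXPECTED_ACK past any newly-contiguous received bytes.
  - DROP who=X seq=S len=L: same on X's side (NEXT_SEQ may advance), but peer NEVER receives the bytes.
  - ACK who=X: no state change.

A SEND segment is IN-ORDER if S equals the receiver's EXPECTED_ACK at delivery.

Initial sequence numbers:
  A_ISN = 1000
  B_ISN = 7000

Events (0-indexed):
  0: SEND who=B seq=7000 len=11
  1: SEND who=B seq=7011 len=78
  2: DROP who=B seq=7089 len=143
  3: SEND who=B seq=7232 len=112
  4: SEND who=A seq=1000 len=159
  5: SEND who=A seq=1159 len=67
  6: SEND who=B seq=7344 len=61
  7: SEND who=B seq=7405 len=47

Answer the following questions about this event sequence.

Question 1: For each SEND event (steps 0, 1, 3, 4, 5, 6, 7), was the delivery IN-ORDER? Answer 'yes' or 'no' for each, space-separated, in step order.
Answer: yes yes no yes yes no no

Derivation:
Step 0: SEND seq=7000 -> in-order
Step 1: SEND seq=7011 -> in-order
Step 3: SEND seq=7232 -> out-of-order
Step 4: SEND seq=1000 -> in-order
Step 5: SEND seq=1159 -> in-order
Step 6: SEND seq=7344 -> out-of-order
Step 7: SEND seq=7405 -> out-of-order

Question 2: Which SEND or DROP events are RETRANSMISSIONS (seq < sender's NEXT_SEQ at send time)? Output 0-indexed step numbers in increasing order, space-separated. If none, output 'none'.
Answer: none

Derivation:
Step 0: SEND seq=7000 -> fresh
Step 1: SEND seq=7011 -> fresh
Step 2: DROP seq=7089 -> fresh
Step 3: SEND seq=7232 -> fresh
Step 4: SEND seq=1000 -> fresh
Step 5: SEND seq=1159 -> fresh
Step 6: SEND seq=7344 -> fresh
Step 7: SEND seq=7405 -> fresh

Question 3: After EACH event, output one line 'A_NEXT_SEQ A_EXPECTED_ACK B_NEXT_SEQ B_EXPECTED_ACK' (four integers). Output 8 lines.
1000 7011 7011 1000
1000 7089 7089 1000
1000 7089 7232 1000
1000 7089 7344 1000
1159 7089 7344 1159
1226 7089 7344 1226
1226 7089 7405 1226
1226 7089 7452 1226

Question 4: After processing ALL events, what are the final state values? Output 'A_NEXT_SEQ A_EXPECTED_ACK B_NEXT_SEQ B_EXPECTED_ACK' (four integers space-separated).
Answer: 1226 7089 7452 1226

Derivation:
After event 0: A_seq=1000 A_ack=7011 B_seq=7011 B_ack=1000
After event 1: A_seq=1000 A_ack=7089 B_seq=7089 B_ack=1000
After event 2: A_seq=1000 A_ack=7089 B_seq=7232 B_ack=1000
After event 3: A_seq=1000 A_ack=7089 B_seq=7344 B_ack=1000
After event 4: A_seq=1159 A_ack=7089 B_seq=7344 B_ack=1159
After event 5: A_seq=1226 A_ack=7089 B_seq=7344 B_ack=1226
After event 6: A_seq=1226 A_ack=7089 B_seq=7405 B_ack=1226
After event 7: A_seq=1226 A_ack=7089 B_seq=7452 B_ack=1226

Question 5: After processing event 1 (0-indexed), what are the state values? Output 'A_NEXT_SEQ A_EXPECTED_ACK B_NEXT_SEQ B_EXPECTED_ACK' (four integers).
After event 0: A_seq=1000 A_ack=7011 B_seq=7011 B_ack=1000
After event 1: A_seq=1000 A_ack=7089 B_seq=7089 B_ack=1000

1000 7089 7089 1000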